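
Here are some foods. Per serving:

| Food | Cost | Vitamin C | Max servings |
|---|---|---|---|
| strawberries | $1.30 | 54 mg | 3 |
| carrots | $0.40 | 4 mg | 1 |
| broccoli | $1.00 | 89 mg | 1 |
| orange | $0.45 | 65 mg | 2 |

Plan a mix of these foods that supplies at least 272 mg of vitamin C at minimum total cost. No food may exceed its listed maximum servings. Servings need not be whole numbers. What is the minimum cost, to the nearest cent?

Cost per mg of vitamin C: orange $0.0069, broccoli $0.0112, strawberries $0.0241, carrots $0.1000.
Take 2 servings of orange: +130.0 mg vitamin C for $0.90 (total $0.90, still need 142.0 mg).
Take 1 serving of broccoli: +89.0 mg vitamin C for $1.00 (total $1.90, still need 53.0 mg).
Take 0.9815 servings of strawberries: +53.0 mg vitamin C for $1.28 (total $3.18, still need 0.0 mg).
Filling from the cheapest source first is optimal under one linear minimum: $3.18.

$3.18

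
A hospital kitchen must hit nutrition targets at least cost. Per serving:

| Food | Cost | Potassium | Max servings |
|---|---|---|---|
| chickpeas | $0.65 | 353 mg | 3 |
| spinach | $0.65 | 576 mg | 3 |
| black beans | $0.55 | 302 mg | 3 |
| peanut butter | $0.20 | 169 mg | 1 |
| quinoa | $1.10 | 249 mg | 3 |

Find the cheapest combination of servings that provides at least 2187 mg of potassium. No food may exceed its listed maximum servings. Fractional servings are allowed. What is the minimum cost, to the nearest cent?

Cost per mg of potassium: spinach $0.0011, peanut butter $0.0012, black beans $0.0018, chickpeas $0.0018, quinoa $0.0044.
Take 3 servings of spinach: +1728.0 mg potassium for $1.95 (total $1.95, still need 459.0 mg).
Take 1 serving of peanut butter: +169.0 mg potassium for $0.20 (total $2.15, still need 290.0 mg).
Take 0.9603 servings of black beans: +290.0 mg potassium for $0.53 (total $2.68, still need 0.0 mg).
Greedy by cheapest-per-mg is optimal for a single linear constraint, so the minimum cost is $2.68.

$2.68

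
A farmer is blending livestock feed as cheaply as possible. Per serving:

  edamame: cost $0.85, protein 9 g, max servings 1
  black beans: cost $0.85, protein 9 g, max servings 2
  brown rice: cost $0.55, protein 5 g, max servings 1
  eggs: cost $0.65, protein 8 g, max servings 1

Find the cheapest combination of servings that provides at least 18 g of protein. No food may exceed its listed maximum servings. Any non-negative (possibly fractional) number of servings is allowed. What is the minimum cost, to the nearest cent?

Cost per g of protein: eggs $0.0813, edamame $0.0944, black beans $0.0944, brown rice $0.1100.
Take 1 serving of eggs: +8.0 g protein for $0.65 (total $0.65, still need 10.0 g).
Take 1 serving of edamame: +9.0 g protein for $0.85 (total $1.50, still need 1.0 g).
Take 0.1111 servings of black beans: +1.0 g protein for $0.09 (total $1.59, still need 0.0 g).
Filling from the cheapest source first is optimal under one linear minimum: $1.59.

$1.59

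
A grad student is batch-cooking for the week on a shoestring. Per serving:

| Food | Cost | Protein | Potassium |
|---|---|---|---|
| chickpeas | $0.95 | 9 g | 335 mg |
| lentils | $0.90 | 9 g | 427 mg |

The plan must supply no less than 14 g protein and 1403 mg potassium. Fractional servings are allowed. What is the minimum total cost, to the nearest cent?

$2.96

At the optimum either one food covers both requirements or two foods hit both targets exactly; no other combination can be cheaper.
chickpeas only: max(14/9, 1403/335) = 4.188 servings → $3.98.
lentils only: max(14/9, 1403/427) = 3.286 servings → $2.96.
chickpeas + lentils: the both-tight solution has a negative serving — not a feasible corner.
Cheapest feasible corner: $2.96.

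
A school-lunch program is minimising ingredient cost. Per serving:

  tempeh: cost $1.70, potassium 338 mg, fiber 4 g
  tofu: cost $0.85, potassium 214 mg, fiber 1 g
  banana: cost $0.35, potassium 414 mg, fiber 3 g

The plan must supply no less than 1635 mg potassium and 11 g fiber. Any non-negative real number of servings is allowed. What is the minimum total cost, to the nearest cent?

$1.38

This is a tiny linear program; its minimum lies at a vertex of the feasible set. List the vertices and price them.
tempeh only: max(1635/338, 11/4) = 4.837 servings → $8.22.
tofu only: max(1635/214, 11/1) = 11 servings → $9.35.
banana only: max(1635/414, 11/3) = 3.949 servings → $1.38.
tempeh + tofu with both tight: 1.388 servings and 5.448 servings → $6.99.
tempeh + banana with both targets exact would need a negative amount; discard.
tofu + banana with both tight: 1.539 servings and 3.154 servings → $2.41.
Cheapest feasible corner: $1.38.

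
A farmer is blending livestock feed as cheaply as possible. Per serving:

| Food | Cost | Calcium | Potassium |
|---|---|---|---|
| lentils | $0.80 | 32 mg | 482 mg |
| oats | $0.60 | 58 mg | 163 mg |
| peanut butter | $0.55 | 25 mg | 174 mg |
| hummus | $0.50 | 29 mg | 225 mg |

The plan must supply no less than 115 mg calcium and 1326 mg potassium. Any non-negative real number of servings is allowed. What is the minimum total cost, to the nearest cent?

$2.39

This is a tiny linear program; its minimum lies at a vertex of the feasible set. List the vertices and price them.
lentils only: max(115/32, 1326/482) = 3.594 servings → $2.88.
oats only: max(115/58, 1326/163) = 8.135 servings → $4.88.
peanut butter only: max(115/25, 1326/174) = 7.621 servings → $4.19.
hummus only: max(115/29, 1326/225) = 5.893 servings → $2.95.
lentils + oats with both tight: 2.558 servings and 0.5716 servings → $2.39.
lentils + peanut butter with both tight: 2.027 servings and 2.005 servings → $2.72.
lentils + hummus with both tight: 1.856 servings and 1.918 servings → $2.44.
oats + peanut butter with both targets exact would need a negative amount; discard.
oats + hummus: the both-tight solution has a negative serving — not a feasible corner.
peanut butter + hummus with both targets exact would need a negative amount; discard.
So the least-cost plan costs $2.39.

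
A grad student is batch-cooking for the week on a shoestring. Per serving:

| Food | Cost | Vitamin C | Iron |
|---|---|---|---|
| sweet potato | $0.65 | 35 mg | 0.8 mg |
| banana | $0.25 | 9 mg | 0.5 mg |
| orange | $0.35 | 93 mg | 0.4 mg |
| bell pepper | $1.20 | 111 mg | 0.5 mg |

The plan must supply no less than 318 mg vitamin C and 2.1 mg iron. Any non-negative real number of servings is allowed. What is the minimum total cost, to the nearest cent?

$1.54

Minimising a linear cost over {vitamin C ≥ 318, iron ≥ 2.1, servings ≥ 0} — the optimum is at a vertex, using one or two foods.
sweet potato only: max(318/35, 2.1/0.8) = 9.086 servings → $5.91.
banana only: max(318/9, 2.1/0.5) = 35.33 servings → $8.83.
orange only: max(318/93, 2.1/0.4) = 5.25 servings → $1.84.
bell pepper only: max(318/111, 2.1/0.5) = 4.2 servings → $5.04.
sweet potato + banana: the both-tight solution has a negative serving — not a feasible corner.
sweet potato + orange with both tight: 1.127 servings and 2.995 servings → $1.78.
sweet potato + bell pepper with both tight: 1.039 servings and 2.537 servings → $3.72.
banana + orange with both tight: 1.587 servings and 3.266 servings → $1.54.
banana + bell pepper with both tight: 1.453 servings and 2.747 servings → $3.66.
orange + bell pepper: intersection lies outside the first quadrant.
Cheapest feasible corner: $1.54.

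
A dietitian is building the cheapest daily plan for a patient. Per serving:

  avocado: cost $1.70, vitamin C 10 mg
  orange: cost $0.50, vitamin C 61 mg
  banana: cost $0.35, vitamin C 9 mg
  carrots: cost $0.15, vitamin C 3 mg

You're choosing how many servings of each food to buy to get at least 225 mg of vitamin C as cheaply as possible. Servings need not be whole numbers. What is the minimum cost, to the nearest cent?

Cost per mg of vitamin C: orange $0.0082, banana $0.0389, carrots $0.0500, avocado $0.1700.
With no serving limits, use only orange: 225 mg / 61 mg = 3.689 servings × $0.50 = $1.84.

$1.84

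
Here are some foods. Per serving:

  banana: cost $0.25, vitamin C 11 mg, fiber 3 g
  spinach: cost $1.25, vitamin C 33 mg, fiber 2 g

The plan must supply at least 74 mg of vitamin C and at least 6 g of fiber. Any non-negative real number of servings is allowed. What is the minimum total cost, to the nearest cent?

$1.68

banana only: max(74/11, 6/3) = 6.727 servings → $1.68.
spinach only: max(74/33, 6/2) = 3 servings → $3.75.
banana + spinach with both tight: 0.6494 servings and 2.026 servings → $2.69.
So the least-cost plan costs $1.68.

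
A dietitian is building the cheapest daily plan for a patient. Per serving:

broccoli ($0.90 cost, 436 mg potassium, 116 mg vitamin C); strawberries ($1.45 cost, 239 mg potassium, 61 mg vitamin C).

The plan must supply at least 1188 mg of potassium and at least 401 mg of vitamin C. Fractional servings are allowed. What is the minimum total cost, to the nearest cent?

broccoli only: max(1188/436, 401/116) = 3.457 servings → $3.11.
strawberries only: max(1188/239, 401/61) = 6.574 servings → $9.53.
broccoli + strawberries: the both-tight solution has a negative serving — not a feasible corner.
The minimum over all feasible corners is $3.11.

$3.11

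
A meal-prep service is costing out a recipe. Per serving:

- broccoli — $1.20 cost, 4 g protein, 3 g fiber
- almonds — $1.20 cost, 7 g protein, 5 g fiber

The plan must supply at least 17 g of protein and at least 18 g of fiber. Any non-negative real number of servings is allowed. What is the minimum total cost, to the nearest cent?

$4.32

This is a tiny linear program; its minimum lies at a vertex of the feasible set. List the vertices and price them.
broccoli only: max(17/4, 18/3) = 6 servings → $7.20.
almonds only: max(17/7, 18/5) = 3.6 servings → $4.32.
broccoli + almonds with both targets exact would need a negative amount; discard.
So the least-cost plan costs $4.32.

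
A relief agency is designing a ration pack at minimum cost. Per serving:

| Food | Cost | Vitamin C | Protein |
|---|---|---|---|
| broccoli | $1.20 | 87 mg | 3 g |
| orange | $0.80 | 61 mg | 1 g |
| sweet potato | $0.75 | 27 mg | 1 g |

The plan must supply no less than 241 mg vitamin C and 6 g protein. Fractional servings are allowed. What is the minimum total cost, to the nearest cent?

Check every corner: each single food scaled to meet both minima, and each pair solved so both constraints bind.
broccoli only: max(241/87, 6/3) = 2.77 servings → $3.32.
orange only: max(241/61, 6/1) = 6 servings → $4.80.
sweet potato only: max(241/27, 6/1) = 8.926 servings → $6.69.
broccoli + orange with both tight: 1.302 servings and 2.094 servings → $3.24.
broccoli + sweet potato: intersection lies outside the first quadrant.
orange + sweet potato with both tight: 2.324 servings and 3.676 servings → $4.62.
Cheapest feasible corner: $3.24.

$3.24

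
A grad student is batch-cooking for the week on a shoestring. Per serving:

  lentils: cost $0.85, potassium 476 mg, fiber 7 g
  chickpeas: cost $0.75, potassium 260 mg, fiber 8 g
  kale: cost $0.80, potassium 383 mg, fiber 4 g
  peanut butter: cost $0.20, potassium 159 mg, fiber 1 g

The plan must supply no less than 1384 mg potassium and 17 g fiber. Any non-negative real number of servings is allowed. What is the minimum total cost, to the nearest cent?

A basic optimal solution has at most two foods positive. Try each food alone and each pair with both targets met exactly.
lentils only: max(1384/476, 17/7) = 2.908 servings → $2.47.
chickpeas only: max(1384/260, 17/8) = 5.323 servings → $3.99.
kale only: max(1384/383, 17/4) = 4.25 servings → $3.40.
peanut butter only: max(1384/159, 17/1) = 17 servings → $3.40.
lentils + chickpeas with both targets exact would need a negative amount; discard.
lentils + kale with both tight: 1.255 servings and 2.054 servings → $2.71.
lentils + peanut butter with both tight: 2.071 servings and 2.505 servings → $2.26.
chickpeas + kale with both tight: 0.4817 servings and 3.287 servings → $2.99.
chickpeas + peanut butter with both tight: 1.303 servings and 6.573 servings → $2.29.
kale + peanut butter with both targets exact would need a negative amount; discard.
So the least-cost plan costs $2.26.

$2.26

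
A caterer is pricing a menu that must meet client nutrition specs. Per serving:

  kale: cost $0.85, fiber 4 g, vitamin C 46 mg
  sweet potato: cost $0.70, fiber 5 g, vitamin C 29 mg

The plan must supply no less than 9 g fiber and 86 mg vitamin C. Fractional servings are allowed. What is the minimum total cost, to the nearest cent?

$1.69

kale only: max(9/4, 86/46) = 2.25 servings → $1.91.
sweet potato only: max(9/5, 86/29) = 2.966 servings → $2.08.
kale + sweet potato with both tight: 1.482 servings and 0.614 servings → $1.69.
So the least-cost plan costs $1.69.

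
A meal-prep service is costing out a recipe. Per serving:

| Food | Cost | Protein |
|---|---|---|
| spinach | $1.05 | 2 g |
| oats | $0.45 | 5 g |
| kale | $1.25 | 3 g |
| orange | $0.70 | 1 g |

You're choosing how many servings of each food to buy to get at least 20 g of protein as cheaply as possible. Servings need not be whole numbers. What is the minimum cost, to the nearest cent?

$1.80

Cost per g of protein: oats $0.0900, kale $0.4167, spinach $0.5250, orange $0.7000.
With no serving limits, use only oats: 20 g / 5 g = 4 servings × $0.45 = $1.80.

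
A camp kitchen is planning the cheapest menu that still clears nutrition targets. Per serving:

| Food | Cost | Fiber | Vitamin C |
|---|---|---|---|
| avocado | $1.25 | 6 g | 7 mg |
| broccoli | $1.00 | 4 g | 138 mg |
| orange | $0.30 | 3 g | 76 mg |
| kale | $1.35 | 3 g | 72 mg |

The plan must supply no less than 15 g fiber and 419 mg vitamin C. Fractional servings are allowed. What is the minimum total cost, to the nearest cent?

Compare the cost at each extreme point of the feasible region.
avocado only: max(15/6, 419/7) = 59.86 servings → $74.82.
broccoli only: max(15/4, 419/138) = 3.75 servings → $3.75.
orange only: max(15/3, 419/76) = 5.513 servings → $1.65.
kale only: max(15/3, 419/72) = 5.819 servings → $7.86.
avocado + broccoli with both tight: 0.4925 servings and 3.011 servings → $3.63.
avocado + orange: intersection lies outside the first quadrant.
avocado + kale with both targets exact would need a negative amount; discard.
broccoli + orange with both tight: 1.064 servings and 3.582 servings → $2.14.
broccoli + kale with both tight: 1.405 servings and 3.127 servings → $5.63.
orange + kale: intersection lies outside the first quadrant.
Cheapest feasible corner: $1.65.

$1.65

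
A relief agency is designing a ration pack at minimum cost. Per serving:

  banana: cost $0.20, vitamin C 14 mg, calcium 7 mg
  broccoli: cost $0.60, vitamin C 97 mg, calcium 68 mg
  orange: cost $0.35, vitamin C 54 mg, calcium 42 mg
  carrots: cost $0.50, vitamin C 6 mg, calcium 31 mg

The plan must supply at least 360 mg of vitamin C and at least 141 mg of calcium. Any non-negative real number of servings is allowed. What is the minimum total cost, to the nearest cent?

$2.23

An LP optimum is at a vertex; with two nutrient constraints at most two foods are used. Check each candidate.
banana only: max(360/14, 141/7) = 25.71 servings → $5.14.
broccoli only: max(360/97, 141/68) = 3.711 servings → $2.23.
orange only: max(360/54, 141/42) = 6.667 servings → $2.33.
carrots only: max(360/6, 141/31) = 60 servings → $30.00.
banana + broccoli with both targets exact would need a negative amount; discard.
banana + orange with both targets exact would need a negative amount; discard.
banana + carrots: intersection lies outside the first quadrant.
broccoli + orange: the both-tight solution has a negative serving — not a feasible corner.
broccoli + carrots with both targets exact would need a negative amount; discard.
orange + carrots: the both-tight solution has a negative serving — not a feasible corner.
So the least-cost plan costs $2.23.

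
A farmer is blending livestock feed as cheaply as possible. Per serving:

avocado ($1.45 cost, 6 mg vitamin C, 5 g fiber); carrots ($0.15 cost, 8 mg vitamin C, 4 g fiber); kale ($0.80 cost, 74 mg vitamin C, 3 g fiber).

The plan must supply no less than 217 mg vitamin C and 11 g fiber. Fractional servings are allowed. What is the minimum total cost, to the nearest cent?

With two linear requirements the optimum uses one or two foods; enumerate the corners.
avocado only: max(217/6, 11/5) = 36.17 servings → $52.44.
carrots only: max(217/8, 11/4) = 27.12 servings → $4.07.
kale only: max(217/74, 11/3) = 3.667 servings → $2.93.
avocado + carrots: the both-tight solution has a negative serving — not a feasible corner.
avocado + kale with both tight: 0.4631 servings and 2.895 servings → $2.99.
carrots + kale with both tight: 0.5993 servings and 2.868 servings → $2.38.
The minimum over all feasible corners is $2.38.

$2.38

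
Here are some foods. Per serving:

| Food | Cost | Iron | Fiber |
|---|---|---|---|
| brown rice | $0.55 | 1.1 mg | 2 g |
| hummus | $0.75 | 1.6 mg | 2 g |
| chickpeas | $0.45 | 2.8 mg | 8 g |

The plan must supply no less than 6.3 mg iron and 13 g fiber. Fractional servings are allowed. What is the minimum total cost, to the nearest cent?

$1.01

brown rice only: max(6.3/1.1, 13/2) = 6.5 servings → $3.58.
hummus only: max(6.3/1.6, 13/2) = 6.5 servings → $4.88.
chickpeas only: max(6.3/2.8, 13/8) = 2.25 servings → $1.01.
brown rice + hummus with both targets exact would need a negative amount; discard.
brown rice + chickpeas with both tight: 4.375 servings and 0.5312 servings → $2.65.
hummus + chickpeas with both tight: 1.944 servings and 1.139 servings → $1.97.
Cheapest feasible corner: $1.01.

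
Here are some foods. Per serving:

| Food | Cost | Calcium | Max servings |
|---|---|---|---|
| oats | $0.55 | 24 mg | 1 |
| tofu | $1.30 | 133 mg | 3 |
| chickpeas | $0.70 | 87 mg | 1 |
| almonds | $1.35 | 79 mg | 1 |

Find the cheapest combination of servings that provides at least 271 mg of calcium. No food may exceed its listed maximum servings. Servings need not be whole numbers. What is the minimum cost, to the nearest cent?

Cost per mg of calcium: chickpeas $0.0080, tofu $0.0098, almonds $0.0171, oats $0.0229.
Take 1 serving of chickpeas: +87.0 mg calcium for $0.70 (total $0.70, still need 184.0 mg).
Take 1.383 servings of tofu: +184.0 mg calcium for $1.80 (total $2.50, still need 0.0 mg).
Filling from the cheapest source first is optimal under one linear minimum: $2.50.

$2.50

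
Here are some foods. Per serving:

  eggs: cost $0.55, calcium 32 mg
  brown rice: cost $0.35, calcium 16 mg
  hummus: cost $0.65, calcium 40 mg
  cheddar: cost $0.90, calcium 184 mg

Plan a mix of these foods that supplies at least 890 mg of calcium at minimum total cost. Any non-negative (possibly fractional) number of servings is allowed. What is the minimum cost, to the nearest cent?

$4.35

Cost per mg of calcium: cheddar $0.0049, hummus $0.0163, eggs $0.0172, brown rice $0.0219.
With no serving limits, use only cheddar: 890 mg / 184 mg = 4.837 servings × $0.90 = $4.35.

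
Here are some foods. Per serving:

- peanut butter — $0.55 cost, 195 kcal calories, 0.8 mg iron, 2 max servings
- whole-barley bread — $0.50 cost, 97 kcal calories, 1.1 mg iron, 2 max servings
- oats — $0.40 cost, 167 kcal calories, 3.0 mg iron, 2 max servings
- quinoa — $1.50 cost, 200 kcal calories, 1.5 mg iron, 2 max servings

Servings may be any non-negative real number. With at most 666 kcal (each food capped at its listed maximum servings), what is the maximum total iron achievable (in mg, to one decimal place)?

Iron per kcal: oats 0.01796, whole-barley bread 0.01134, quinoa 0.0075, peanut butter 0.004103.
Take 2 servings of oats: uses 334 kcal, +6.0 mg iron (running total 6.0 mg).
Take 2 servings of whole-barley bread: uses 194 kcal, +2.2 mg iron (running total 8.2 mg).
Take 0.69 servings of quinoa: uses 138 kcal, +1.0 mg iron (running total 9.2 mg).
Greedy by best ratio exhausts the calories allowance optimally: 9.2 mg.

9.2 mg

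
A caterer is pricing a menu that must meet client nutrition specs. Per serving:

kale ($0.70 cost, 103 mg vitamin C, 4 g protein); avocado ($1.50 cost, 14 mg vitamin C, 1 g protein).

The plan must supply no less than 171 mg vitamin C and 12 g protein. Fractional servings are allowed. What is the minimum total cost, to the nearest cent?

With two linear requirements the optimum uses one or two foods; enumerate the corners.
kale only: max(171/103, 12/4) = 3 servings → $2.10.
avocado only: max(171/14, 12/1) = 12.21 servings → $18.32.
kale + avocado with both tight: 0.06383 servings and 11.74 servings → $17.66.
The minimum over all feasible corners is $2.10.

$2.10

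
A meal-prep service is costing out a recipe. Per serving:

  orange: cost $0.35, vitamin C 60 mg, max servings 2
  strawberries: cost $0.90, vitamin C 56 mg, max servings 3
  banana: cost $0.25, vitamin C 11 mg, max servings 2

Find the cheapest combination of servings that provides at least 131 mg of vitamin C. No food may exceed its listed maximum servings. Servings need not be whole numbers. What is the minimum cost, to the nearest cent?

$0.88

Cost per mg of vitamin C: orange $0.0058, strawberries $0.0161, banana $0.0227.
Take 2 servings of orange: +120.0 mg vitamin C for $0.70 (total $0.70, still need 11.0 mg).
Take 0.1964 servings of strawberries: +11.0 mg vitamin C for $0.18 (total $0.88, still need 0.0 mg).
Filling from the cheapest source first is optimal under one linear minimum: $0.88.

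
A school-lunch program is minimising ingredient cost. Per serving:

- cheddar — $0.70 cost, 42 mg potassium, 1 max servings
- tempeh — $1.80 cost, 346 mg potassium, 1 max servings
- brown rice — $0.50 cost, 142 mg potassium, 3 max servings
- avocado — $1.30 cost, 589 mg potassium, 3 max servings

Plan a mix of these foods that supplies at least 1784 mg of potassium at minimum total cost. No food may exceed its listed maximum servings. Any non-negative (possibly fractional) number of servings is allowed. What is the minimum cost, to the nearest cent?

$3.96

Cost per mg of potassium: avocado $0.0022, brown rice $0.0035, tempeh $0.0052, cheddar $0.0167.
Take 3 servings of avocado: +1767.0 mg potassium for $3.90 (total $3.90, still need 17.0 mg).
Take 0.1197 servings of brown rice: +17.0 mg potassium for $0.06 (total $3.96, still need 0.0 mg).
Filling from the cheapest source first is optimal under one linear minimum: $3.96.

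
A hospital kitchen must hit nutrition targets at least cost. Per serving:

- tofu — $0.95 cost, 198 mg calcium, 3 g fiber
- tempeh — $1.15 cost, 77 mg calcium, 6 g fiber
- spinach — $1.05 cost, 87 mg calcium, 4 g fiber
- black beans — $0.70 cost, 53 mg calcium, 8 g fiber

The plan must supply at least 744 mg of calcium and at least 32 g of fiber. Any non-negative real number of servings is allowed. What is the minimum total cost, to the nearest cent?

$4.85

Two binding constraints pin down two serving amounts, so the optimal mix uses at most two foods. The candidates are each food alone (scaled to the tighter of calcium/fiber) and each pair with both constraints tight.
tofu only: max(744/198, 32/3) = 10.67 servings → $10.13.
tempeh only: max(744/77, 32/6) = 9.662 servings → $11.11.
spinach only: max(744/87, 32/4) = 8.552 servings → $8.98.
black beans only: max(744/53, 32/8) = 14.04 servings → $9.83.
tofu + tempeh with both tight: 2.09 servings and 4.288 servings → $6.92.
tofu + spinach with both tight: 0.3616 servings and 7.729 servings → $8.46.
tofu + black beans with both tight: 2.987 servings and 2.88 servings → $4.85.
tempeh + spinach with both targets exact would need a negative amount; discard.
tempeh + black beans with both targets exact would need a negative amount; discard.
spinach + black beans: the both-tight solution has a negative serving — not a feasible corner.
Cheapest feasible corner: $4.85.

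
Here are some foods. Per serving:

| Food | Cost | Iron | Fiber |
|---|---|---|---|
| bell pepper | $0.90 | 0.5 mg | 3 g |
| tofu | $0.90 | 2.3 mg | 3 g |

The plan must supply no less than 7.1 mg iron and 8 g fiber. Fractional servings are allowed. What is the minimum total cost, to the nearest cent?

Minimising a linear cost over {iron ≥ 7.1, fiber ≥ 8, servings ≥ 0} — the optimum is at a vertex, using one or two foods.
bell pepper only: max(7.1/0.5, 8/3) = 14.2 servings → $12.78.
tofu only: max(7.1/2.3, 8/3) = 3.087 servings → $2.78.
bell pepper + tofu with both targets exact would need a negative amount; discard.
So the least-cost plan costs $2.78.

$2.78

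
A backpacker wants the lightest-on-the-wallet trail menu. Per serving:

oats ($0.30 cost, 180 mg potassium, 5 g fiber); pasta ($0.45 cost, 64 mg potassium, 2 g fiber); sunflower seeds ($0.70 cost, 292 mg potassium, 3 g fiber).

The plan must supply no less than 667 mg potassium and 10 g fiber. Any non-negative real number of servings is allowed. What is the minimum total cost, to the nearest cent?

$1.11

Check every corner: each single food scaled to meet both minima, and each pair solved so both constraints bind.
oats only: max(667/180, 10/5) = 3.706 servings → $1.11.
pasta only: max(667/64, 10/2) = 10.42 servings → $4.69.
sunflower seeds only: max(667/292, 10/3) = 3.333 servings → $2.33.
oats + pasta: the both-tight solution has a negative serving — not a feasible corner.
oats + sunflower seeds with both tight: 0.9989 servings and 1.668 servings → $1.47.
pasta + sunflower seeds with both tight: 2.344 servings and 1.77 servings → $2.29.
So the least-cost plan costs $1.11.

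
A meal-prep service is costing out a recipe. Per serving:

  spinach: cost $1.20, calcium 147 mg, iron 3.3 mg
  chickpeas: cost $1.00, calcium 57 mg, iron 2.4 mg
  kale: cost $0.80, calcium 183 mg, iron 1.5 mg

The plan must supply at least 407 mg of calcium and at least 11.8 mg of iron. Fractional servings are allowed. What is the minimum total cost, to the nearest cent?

$4.29

The cheapest plan sits at a corner of the feasible region — with two constraints it uses at most two foods.
spinach only: max(407/147, 11.8/3.3) = 3.576 servings → $4.29.
chickpeas only: max(407/57, 11.8/2.4) = 7.14 servings → $7.14.
kale only: max(407/183, 11.8/1.5) = 7.867 servings → $6.29.
spinach + chickpeas with both tight: 1.847 servings and 2.377 servings → $4.59.
spinach + kale: the both-tight solution has a negative serving — not a feasible corner.
chickpeas + kale with both tight: 4.379 servings and 0.8601 servings → $5.07.
The minimum over all feasible corners is $4.29.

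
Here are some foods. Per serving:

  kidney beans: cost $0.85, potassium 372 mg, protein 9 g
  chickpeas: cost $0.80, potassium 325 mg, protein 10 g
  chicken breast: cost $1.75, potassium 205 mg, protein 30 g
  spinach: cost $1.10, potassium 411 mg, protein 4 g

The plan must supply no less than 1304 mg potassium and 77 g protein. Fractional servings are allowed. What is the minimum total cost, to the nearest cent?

Minimising a linear cost over {potassium ≥ 1304, protein ≥ 77, servings ≥ 0} — the optimum is at a vertex, using one or two foods.
kidney beans only: max(1304/372, 77/9) = 8.556 servings → $7.27.
chickpeas only: max(1304/325, 77/10) = 7.7 servings → $6.16.
chicken breast only: max(1304/205, 77/30) = 6.361 servings → $11.13.
spinach only: max(1304/411, 77/4) = 19.25 servings → $21.18.
kidney beans + chickpeas with both targets exact would need a negative amount; discard.
kidney beans + chicken breast with both tight: 2.505 servings and 1.815 servings → $5.31.
kidney beans + spinach: the both-tight solution has a negative serving — not a feasible corner.
chickpeas + chicken breast with both tight: 3.031 servings and 1.556 servings → $5.15.
chickpeas + spinach: intersection lies outside the first quadrant.
chicken breast + spinach with both tight: 2.296 servings and 2.027 servings → $6.25.
The minimum over all feasible corners is $5.15.

$5.15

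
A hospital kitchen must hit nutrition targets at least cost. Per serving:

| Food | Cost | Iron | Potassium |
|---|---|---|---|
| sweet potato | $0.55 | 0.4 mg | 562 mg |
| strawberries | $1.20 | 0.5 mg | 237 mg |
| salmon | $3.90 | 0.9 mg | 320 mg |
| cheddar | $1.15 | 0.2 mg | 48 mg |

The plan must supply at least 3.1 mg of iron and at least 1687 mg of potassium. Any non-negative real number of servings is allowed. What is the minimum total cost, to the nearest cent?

$4.26

Compare the cost at each extreme point of the feasible region.
sweet potato only: max(3.1/0.4, 1687/562) = 7.75 servings → $4.26.
strawberries only: max(3.1/0.5, 1687/237) = 7.118 servings → $8.54.
salmon only: max(3.1/0.9, 1687/320) = 5.272 servings → $20.56.
cheddar only: max(3.1/0.2, 1687/48) = 35.15 servings → $40.42.
sweet potato + strawberries with both tight: 0.5843 servings and 5.733 servings → $7.20.
sweet potato + salmon with both tight: 1.393 servings and 2.825 servings → $11.78.
sweet potato + cheddar with both tight: 2.024 servings and 11.45 servings → $14.28.
strawberries + salmon with both targets exact would need a negative amount; discard.
strawberries + cheddar with both targets exact would need a negative amount; discard.
salmon + cheddar: the both-tight solution has a negative serving — not a feasible corner.
Cheapest feasible corner: $4.26.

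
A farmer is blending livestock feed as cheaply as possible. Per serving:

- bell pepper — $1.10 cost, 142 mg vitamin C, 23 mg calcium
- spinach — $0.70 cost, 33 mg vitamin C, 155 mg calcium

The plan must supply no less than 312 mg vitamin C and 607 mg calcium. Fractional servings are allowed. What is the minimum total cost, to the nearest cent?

Compare the cost at each extreme point of the feasible region.
bell pepper only: max(312/142, 607/23) = 26.39 servings → $29.03.
spinach only: max(312/33, 607/155) = 9.455 servings → $6.62.
bell pepper + spinach with both tight: 1.333 servings and 3.718 servings → $4.07.
Cheapest feasible corner: $4.07.

$4.07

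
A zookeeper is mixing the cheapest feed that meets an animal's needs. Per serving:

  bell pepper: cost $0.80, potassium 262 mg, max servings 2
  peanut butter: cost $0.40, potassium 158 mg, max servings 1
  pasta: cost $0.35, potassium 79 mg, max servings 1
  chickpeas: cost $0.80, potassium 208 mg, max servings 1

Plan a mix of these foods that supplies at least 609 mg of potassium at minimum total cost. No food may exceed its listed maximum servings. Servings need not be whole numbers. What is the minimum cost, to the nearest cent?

$1.78

Cost per mg of potassium: peanut butter $0.0025, bell pepper $0.0031, chickpeas $0.0038, pasta $0.0044.
Take 1 serving of peanut butter: +158.0 mg potassium for $0.40 (total $0.40, still need 451.0 mg).
Take 1.721 servings of bell pepper: +451.0 mg potassium for $1.38 (total $1.78, still need 0.0 mg).
Greedy by cheapest-per-mg is optimal for a single linear constraint, so the minimum cost is $1.78.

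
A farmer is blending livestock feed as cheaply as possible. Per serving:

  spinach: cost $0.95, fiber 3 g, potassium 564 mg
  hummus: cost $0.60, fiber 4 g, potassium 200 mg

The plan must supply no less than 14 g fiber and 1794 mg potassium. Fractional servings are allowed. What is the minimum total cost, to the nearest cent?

$3.42

With two linear requirements the optimum uses one or two foods; enumerate the corners.
spinach only: max(14/3, 1794/564) = 4.667 servings → $4.43.
hummus only: max(14/4, 1794/200) = 8.97 servings → $5.38.
spinach + hummus with both tight: 2.643 servings and 1.518 servings → $3.42.
Cheapest feasible corner: $3.42.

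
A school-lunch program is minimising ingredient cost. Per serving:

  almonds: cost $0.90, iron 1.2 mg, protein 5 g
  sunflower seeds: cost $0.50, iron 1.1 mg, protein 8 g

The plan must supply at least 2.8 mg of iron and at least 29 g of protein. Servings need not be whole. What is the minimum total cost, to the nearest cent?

$1.81

A basic optimal solution has at most two foods positive. Try each food alone and each pair with both targets met exactly.
almonds only: max(2.8/1.2, 29/5) = 5.8 servings → $5.22.
sunflower seeds only: max(2.8/1.1, 29/8) = 3.625 servings → $1.81.
almonds + sunflower seeds: intersection lies outside the first quadrant.
So the least-cost plan costs $1.81.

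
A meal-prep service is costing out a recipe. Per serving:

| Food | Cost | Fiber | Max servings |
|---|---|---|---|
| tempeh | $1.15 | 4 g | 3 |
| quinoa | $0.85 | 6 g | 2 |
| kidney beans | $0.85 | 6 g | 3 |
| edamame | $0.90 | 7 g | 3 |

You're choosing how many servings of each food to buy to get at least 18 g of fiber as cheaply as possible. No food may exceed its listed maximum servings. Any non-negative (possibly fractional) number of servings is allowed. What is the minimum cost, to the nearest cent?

Cost per g of fiber: edamame $0.1286, quinoa $0.1417, kidney beans $0.1417, tempeh $0.2875.
Take 2.571 servings of edamame: +18.0 g fiber for $2.31 (total $2.31, still need 0.0 g).
Filling from the cheapest source first is optimal under one linear minimum: $2.31.

$2.31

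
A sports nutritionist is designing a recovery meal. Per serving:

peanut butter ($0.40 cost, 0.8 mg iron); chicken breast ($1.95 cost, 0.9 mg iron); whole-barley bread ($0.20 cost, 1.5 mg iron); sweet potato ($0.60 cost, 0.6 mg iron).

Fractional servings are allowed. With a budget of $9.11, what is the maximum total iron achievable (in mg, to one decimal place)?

Iron per dollar: whole-barley bread 7.5, peanut butter 2, sweet potato 1, chicken breast 0.4615.
With no serving limits, spend the whole cost allowance on whole-barley bread: $9.11 / $0.20 × 1.5 mg = 68.3 mg.

68.3 mg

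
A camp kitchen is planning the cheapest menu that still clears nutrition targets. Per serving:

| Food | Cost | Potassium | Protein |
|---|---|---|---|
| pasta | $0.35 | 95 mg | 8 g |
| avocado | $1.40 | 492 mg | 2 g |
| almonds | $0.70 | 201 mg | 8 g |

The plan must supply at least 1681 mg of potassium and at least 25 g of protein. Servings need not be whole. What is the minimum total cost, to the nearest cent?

Compare the cost at each extreme point of the feasible region.
pasta only: max(1681/95, 25/8) = 17.69 servings → $6.19.
avocado only: max(1681/492, 25/2) = 12.5 servings → $17.50.
almonds only: max(1681/201, 25/8) = 8.363 servings → $5.85.
pasta + avocado with both tight: 2.386 servings and 2.956 servings → $4.97.
pasta + almonds: intersection lies outside the first quadrant.
avocado + almonds with both tight: 2.383 servings and 2.529 servings → $5.11.
The minimum over all feasible corners is $4.97.

$4.97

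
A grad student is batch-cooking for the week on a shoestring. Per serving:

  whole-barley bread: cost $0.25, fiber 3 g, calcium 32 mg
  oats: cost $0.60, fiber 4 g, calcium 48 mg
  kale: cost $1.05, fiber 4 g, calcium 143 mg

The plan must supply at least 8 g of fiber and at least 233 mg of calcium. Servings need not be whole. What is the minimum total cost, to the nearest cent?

Two binding constraints pin down two serving amounts, so the optimal mix uses at most two foods. The candidates are each food alone (scaled to the tighter of fiber/calcium) and each pair with both constraints tight.
whole-barley bread only: max(8/3, 233/32) = 7.281 servings → $1.82.
oats only: max(8/4, 233/48) = 4.854 servings → $2.91.
kale only: max(8/4, 233/143) = 2 servings → $2.10.
whole-barley bread + oats: the both-tight solution has a negative serving — not a feasible corner.
whole-barley bread + kale with both tight: 0.7043 servings and 1.472 servings → $1.72.
oats + kale with both tight: 0.5579 servings and 1.442 servings → $1.85.
Cheapest feasible corner: $1.72.

$1.72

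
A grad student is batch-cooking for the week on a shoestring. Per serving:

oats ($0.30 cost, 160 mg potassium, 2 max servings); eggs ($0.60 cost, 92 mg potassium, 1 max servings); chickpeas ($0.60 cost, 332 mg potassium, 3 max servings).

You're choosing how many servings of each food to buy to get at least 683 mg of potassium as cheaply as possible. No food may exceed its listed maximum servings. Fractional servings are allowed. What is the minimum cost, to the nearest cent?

$1.23

Cost per mg of potassium: chickpeas $0.0018, oats $0.0019, eggs $0.0065.
Take 2.057 servings of chickpeas: +683.0 mg potassium for $1.23 (total $1.23, still need 0.0 mg).
Filling from the cheapest source first is optimal under one linear minimum: $1.23.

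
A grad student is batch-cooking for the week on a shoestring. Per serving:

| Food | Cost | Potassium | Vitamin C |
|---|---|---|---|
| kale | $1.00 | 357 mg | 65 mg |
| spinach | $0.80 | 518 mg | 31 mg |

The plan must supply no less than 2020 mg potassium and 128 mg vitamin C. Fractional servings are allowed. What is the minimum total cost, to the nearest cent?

Check every corner: each single food scaled to meet both minima, and each pair solved so both constraints bind.
kale only: max(2020/357, 128/65) = 5.658 servings → $5.66.
spinach only: max(2020/518, 128/31) = 4.129 servings → $3.30.
kale + spinach with both tight: 0.163 servings and 3.787 servings → $3.19.
So the least-cost plan costs $3.19.

$3.19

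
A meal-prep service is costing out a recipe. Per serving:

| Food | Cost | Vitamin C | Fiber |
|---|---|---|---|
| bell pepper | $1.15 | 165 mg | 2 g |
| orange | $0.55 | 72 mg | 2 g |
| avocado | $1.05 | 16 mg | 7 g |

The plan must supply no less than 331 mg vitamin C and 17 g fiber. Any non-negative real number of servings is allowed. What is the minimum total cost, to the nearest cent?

bell pepper only: max(331/165, 17/2) = 8.5 servings → $9.78.
orange only: max(331/72, 17/2) = 8.5 servings → $4.67.
avocado only: max(331/16, 17/7) = 20.69 servings → $21.72.
bell pepper + orange with both targets exact would need a negative amount; discard.
bell pepper + avocado with both tight: 1.821 servings and 1.908 servings → $4.10.
orange + avocado with both tight: 4.333 servings and 1.191 servings → $3.63.
Cheapest feasible corner: $3.63.

$3.63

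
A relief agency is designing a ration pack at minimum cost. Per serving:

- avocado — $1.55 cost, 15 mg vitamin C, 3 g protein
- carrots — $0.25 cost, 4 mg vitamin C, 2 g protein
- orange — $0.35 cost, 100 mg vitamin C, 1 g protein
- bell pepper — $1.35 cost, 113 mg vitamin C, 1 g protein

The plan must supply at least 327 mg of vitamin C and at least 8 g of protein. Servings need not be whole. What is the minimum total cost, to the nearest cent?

avocado only: max(327/15, 8/3) = 21.8 servings → $33.79.
carrots only: max(327/4, 8/2) = 81.75 servings → $20.44.
orange only: max(327/100, 8/1) = 8 servings → $2.80.
bell pepper only: max(327/113, 8/1) = 8 servings → $10.80.
avocado + carrots: intersection lies outside the first quadrant.
avocado + orange with both tight: 1.66 servings and 3.021 servings → $3.63.
avocado + bell pepper with both tight: 1.781 servings and 2.657 servings → $6.35.
carrots + orange with both tight: 2.413 servings and 3.173 servings → $1.71.
carrots + bell pepper with both tight: 2.599 servings and 2.802 servings → $4.43.
orange + bell pepper: intersection lies outside the first quadrant.
Cheapest feasible corner: $1.71.

$1.71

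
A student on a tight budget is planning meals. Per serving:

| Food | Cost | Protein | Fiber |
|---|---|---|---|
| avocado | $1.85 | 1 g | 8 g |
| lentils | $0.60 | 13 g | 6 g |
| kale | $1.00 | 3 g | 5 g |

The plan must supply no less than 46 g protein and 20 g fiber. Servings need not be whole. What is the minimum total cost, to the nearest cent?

Compare the cost at each extreme point of the feasible region.
avocado only: max(46/1, 20/8) = 46 servings → $85.10.
lentils only: max(46/13, 20/6) = 3.538 servings → $2.12.
kale only: max(46/3, 20/5) = 15.33 servings → $15.33.
avocado + lentils with both targets exact would need a negative amount; discard.
avocado + kale: intersection lies outside the first quadrant.
lentils + kale with both targets exact would need a negative amount; discard.
Cheapest feasible corner: $2.12.

$2.12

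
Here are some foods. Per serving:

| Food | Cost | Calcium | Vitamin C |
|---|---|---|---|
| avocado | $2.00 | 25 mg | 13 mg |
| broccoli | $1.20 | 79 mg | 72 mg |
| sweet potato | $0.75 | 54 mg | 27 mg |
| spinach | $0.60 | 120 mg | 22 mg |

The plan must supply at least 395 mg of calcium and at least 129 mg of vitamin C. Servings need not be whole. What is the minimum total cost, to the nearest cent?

A basic optimal solution has at most two foods positive. Try each food alone and each pair with both targets met exactly.
avocado only: max(395/25, 129/13) = 15.8 servings → $31.60.
broccoli only: max(395/79, 129/72) = 5 servings → $6.00.
sweet potato only: max(395/54, 129/27) = 7.315 servings → $5.49.
spinach only: max(395/120, 129/22) = 5.864 servings → $3.52.
avocado + broccoli: the both-tight solution has a negative serving — not a feasible corner.
avocado + sweet potato: the both-tight solution has a negative serving — not a feasible corner.
avocado + spinach with both tight: 6.723 servings and 1.891 servings → $14.58.
broccoli + sweet potato with both targets exact would need a negative amount; discard.
broccoli + spinach with both tight: 0.9838 servings and 2.644 servings → $2.77.
sweet potato + spinach with both tight: 3.309 servings and 1.803 servings → $3.56.
So the least-cost plan costs $2.77.

$2.77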